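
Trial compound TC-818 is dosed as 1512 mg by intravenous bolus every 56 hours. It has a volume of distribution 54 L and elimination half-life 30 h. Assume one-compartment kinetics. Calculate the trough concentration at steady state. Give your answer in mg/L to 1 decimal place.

10.6 mg/L

τ/t½ = 56/30 ≈ 1.8667, so fraction remaining f = (1/2)^(56/30) ≈ 0.2742.
At steady state, accumulation factor R = 1/(1 − e^(−kτ)) ≈ 1.3778.
Single-dose peak C₀ = D/Vd = 1512/54 ≈ 28.000 mg/L.
Cmax,ss = C₀/(1 − f) ≈ 28.000/0.7258 ≈ 38.578 mg/L.
Steady-state trough Cmin,ss = Cmax,ss·f ≈ 38.578 × 0.2742 ≈ 10.578 mg/L.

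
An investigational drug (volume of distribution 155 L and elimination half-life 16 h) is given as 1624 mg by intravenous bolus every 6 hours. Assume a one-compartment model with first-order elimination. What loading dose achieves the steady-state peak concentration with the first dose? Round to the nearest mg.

7095 mg

f = (1/2)^(6/16) ≈ 0.771105; accumulation ratio R = 1/(1−f) ≈ 4.36882.
Loading dose to hit Cmax,ss on first dose: D_load = D_maint·R ≈ 1624 × 4.36882 ≈ 7094.96 mg.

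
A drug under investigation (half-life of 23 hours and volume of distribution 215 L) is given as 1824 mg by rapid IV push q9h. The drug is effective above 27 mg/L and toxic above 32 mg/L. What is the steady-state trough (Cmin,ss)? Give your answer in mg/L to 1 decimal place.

27.2 mg/L

Over one 9-h interval, 9/23 ≈ 0.3913 half-lives elapse, leaving f ≈ 0.7624 of each dose.
Accumulation ratio R = 1/(1 − f) ≈ 1/0.2376 ≈ 4.2088.
Each bolus raises the concentration by D/Vd = 1824/215 ≈ 8.484 mg/L.
Cmax,ss = C₀/(1 − f) ≈ 8.484/0.2376 ≈ 35.707 mg/L.
Steady-state trough Cmin,ss = Cmax,ss·f ≈ 35.707 × 0.7624 ≈ 27.223 mg/L.
Trough 27.2 mg/L vs MEC 27 mg/L: adequate.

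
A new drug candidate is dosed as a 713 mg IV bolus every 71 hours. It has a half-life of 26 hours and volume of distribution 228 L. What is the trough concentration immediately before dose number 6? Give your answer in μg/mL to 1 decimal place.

0.6 μg/mL

f = (1/2)^(τ/t½) = (1/2)^(71/26) ≈ 0.1506.
C₀ = D/Vd = 713/228 ≈ 3.127 μg/mL.
Before the 6th dose, 5 doses have been given. Superposition: Cmin = C₀·(f + f² + … + f^5).
≈ 3.127 × (0.1506 + 0.0227 + 0.0034 + 0.0005 + 0.0001) ≈ 3.127 × 0.1773 ≈ 0.554 μg/mL.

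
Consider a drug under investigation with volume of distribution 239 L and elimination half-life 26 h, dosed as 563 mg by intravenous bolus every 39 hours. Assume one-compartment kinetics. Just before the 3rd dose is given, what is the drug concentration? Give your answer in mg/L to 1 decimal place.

f = (1/2)^(τ/t½) = (1/2)^(39/26) ≈ 0.3536.
C₀ = D/Vd = 563/239 ≈ 2.356 mg/L.
Before the 3rd dose, 2 doses have been given. Superposition: Cmin = C₀·(f + f²).
≈ 2.356 × (0.3536 + 0.1250) ≈ 2.356 × 0.4786 ≈ 1.128 mg/L.

1.1 mg/L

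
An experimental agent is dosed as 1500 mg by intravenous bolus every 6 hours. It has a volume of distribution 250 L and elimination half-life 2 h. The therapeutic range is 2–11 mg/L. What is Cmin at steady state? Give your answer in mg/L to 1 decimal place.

τ = 6 h = 3 half-lives, so f = (1/2)^3 = 0.125.
Accumulation ratio R = 1/(1 − f) = 1/0.875 = 8/7.
Single-dose peak C₀ = D/Vd = 1500/250 = 6 mg/L.
Steady-state peak Cmax,ss = C₀·R = 6 × 8/7 ≈ 6.857 mg/L.
Steady-state trough Cmin,ss = Cmax,ss·f ≈ 6.857 × 0.125 ≈ 0.857 mg/L.
Trough 0.9 mg/L vs MEC 2 mg/L: subtherapeutic.

0.9 mg/L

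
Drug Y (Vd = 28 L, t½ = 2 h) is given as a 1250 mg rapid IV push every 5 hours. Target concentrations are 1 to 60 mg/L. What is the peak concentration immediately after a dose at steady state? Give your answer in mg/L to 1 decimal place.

54.2 mg/L

k = ln2/t½ = ln2/2 ≈ 0.346574 h⁻¹; fraction remaining f = e^(−kτ) = e^(−0.346574×5) ≈ 0.1768.
At steady state, accumulation factor R = 1/(1 − e^(−kτ)) ≈ 1.2148.
Single-dose peak C₀ = D/Vd = 1250/28 ≈ 44.643 mg/L.
Steady-state peak Cmax,ss = C₀·R ≈ 44.643 × 1.2148 ≈ 54.232 mg/L.
Peak 54.2 mg/L vs MTC 60 mg/L: below toxic threshold.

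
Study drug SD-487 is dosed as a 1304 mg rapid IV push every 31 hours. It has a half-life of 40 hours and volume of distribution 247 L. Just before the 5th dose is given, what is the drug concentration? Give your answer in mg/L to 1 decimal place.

6.6 mg/L

f = (1/2)^(τ/t½) = (1/2)^(31/40) ≈ 0.5844.
C₀ = D/Vd = 1304/247 ≈ 5.279 mg/L.
Before the 5th dose, 4 doses have been given. Superposition: Cmin = C₀·(f + f² + … + f^4).
≈ 5.279 × (0.5844 + 0.3415 + 0.1996 + 0.1166) ≈ 5.279 × 1.2421 ≈ 6.557 mg/L.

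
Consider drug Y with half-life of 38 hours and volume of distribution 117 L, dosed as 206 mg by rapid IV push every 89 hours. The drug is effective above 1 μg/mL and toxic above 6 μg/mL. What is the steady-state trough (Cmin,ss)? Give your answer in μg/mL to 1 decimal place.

k = ln2/t½ = ln2/38 ≈ 0.018241 h⁻¹; fraction remaining f = e^(−kτ) = e^(−0.018241×89) ≈ 0.1972.
At steady state, accumulation factor R = 1/(1 − e^(−kτ)) ≈ 1.2456.
Single-dose peak C₀ = D/Vd = 206/117 ≈ 1.761 μg/mL.
Cmax,ss = C₀/(1 − f) ≈ 1.761/0.8028 ≈ 2.194 μg/mL.
One interval later, Cmin,ss = Cmax,ss·e^(−kτ) ≈ 2.194 × 0.1972 ≈ 0.433 μg/mL.
Trough 0.4 μg/mL vs MEC 1 μg/mL: subtherapeutic.

0.4 μg/mL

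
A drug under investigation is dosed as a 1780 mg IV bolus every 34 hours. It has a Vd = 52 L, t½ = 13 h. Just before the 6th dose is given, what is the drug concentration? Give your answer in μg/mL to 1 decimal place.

f = (1/2)^(τ/t½) = (1/2)^(34/13) ≈ 0.1632.
C₀ = D/Vd = 1780/52 ≈ 34.231 μg/mL.
Before the 6th dose, 5 doses have been given. Superposition: Cmin = C₀·(f + f² + … + f^5).
≈ 34.231 × (0.1632 + 0.0266 + 0.0043 + 0.0007 + 0.0001) ≈ 34.231 × 0.1949 ≈ 6.672 μg/mL.

6.7 μg/mL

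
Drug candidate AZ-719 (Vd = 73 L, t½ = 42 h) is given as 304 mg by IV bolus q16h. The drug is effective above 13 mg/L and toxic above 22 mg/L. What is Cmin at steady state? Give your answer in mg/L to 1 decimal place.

13.8 mg/L

τ/t½ = 16/42 ≈ 0.38095, so fraction remaining f = (1/2)^(16/42) ≈ 0.7679.
Single-dose peak C₀ = D/Vd = 304/73 ≈ 4.164 mg/L.
Steady-state trough Cmin,ss = C₀·f/(1−f) ≈ 4.164 × 0.7679/0.2321 ≈ 13.777 mg/L.
Trough 13.8 mg/L vs MEC 13 mg/L: adequate.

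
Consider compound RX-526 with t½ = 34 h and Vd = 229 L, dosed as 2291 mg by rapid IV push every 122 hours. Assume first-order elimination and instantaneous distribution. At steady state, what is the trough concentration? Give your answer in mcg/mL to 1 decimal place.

k = ln2/t½ = ln2/34 ≈ 0.020387 h⁻¹; fraction remaining f = e^(−kτ) = e^(−0.020387×122) ≈ 0.0831.
Single-dose peak C₀ = D/Vd = 2291/229 ≈ 10.004 mcg/mL.
Steady-state trough Cmin,ss = C₀·f/(1−f) ≈ 10.004 × 0.0831/0.9169 ≈ 0.907 mcg/mL.

0.9 mcg/mL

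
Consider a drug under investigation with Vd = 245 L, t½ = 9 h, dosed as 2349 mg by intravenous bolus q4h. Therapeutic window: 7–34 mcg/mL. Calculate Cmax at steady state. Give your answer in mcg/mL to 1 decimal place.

k = ln2/t½ = ln2/9 ≈ 0.077016 h⁻¹; fraction remaining f = e^(−kτ) = e^(−0.077016×4) ≈ 0.7349.
Accumulation ratio R = 1/(1 − f) ≈ 1/0.2651 ≈ 3.7722.
Each bolus raises the concentration by D/Vd = 2349/245 ≈ 9.588 mcg/mL.
Steady-state peak Cmax,ss = C₀·R ≈ 9.588 × 3.7722 ≈ 36.168 mcg/mL.
Peak 36.2 mcg/mL vs MTC 34 mcg/mL: exceeds toxic threshold.

36.2 mcg/mL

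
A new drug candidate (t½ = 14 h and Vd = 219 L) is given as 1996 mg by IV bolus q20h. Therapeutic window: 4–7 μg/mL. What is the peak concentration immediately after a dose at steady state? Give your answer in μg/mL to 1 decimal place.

Over one 20-h interval, 20/14 ≈ 1.4286 half-lives elapse, leaving f ≈ 0.3715 of each dose.
Accumulation ratio R = 1/(1 − f) ≈ 1/0.6285 ≈ 1.5911.
Single-dose peak C₀ = D/Vd = 1996/219 ≈ 9.114 μg/mL.
Steady-state peak Cmax,ss = C₀·R ≈ 9.114 × 1.5911 ≈ 14.501 μg/mL.
Peak 14.5 μg/mL vs MTC 7 μg/mL: exceeds toxic threshold.

14.5 μg/mL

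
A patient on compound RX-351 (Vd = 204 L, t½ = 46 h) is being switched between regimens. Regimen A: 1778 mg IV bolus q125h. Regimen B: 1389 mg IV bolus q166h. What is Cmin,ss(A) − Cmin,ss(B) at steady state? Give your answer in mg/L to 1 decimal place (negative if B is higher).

Regimen A: f = (1/2)^(125/46) ≈ 0.1520; Cmin,ss = (1778/204)·f/(1−f) ≈ 1.562 mg/L.
Regimen B: f = (1/2)^(166/46) ≈ 0.0820; Cmin,ss = (1389/204)·f/(1−f) ≈ 0.608 mg/L.
Difference ≈ 1.562 − 0.608 ≈ 0.954 mg/L.

1.0 mg/L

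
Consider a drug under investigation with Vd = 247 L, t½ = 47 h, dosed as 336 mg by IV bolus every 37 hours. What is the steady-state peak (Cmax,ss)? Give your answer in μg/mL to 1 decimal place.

τ/t½ = 37/47 ≈ 0.78723, so fraction remaining f = (1/2)^(37/47) ≈ 0.5795.
At steady state, accumulation factor R = 1/(1 − e^(−kτ)) ≈ 2.3781.
Single-dose peak C₀ = D/Vd = 336/247 ≈ 1.360 μg/mL.
Steady-state peak Cmax,ss = C₀·R ≈ 1.360 × 2.3781 ≈ 3.234 μg/mL.

3.2 μg/mL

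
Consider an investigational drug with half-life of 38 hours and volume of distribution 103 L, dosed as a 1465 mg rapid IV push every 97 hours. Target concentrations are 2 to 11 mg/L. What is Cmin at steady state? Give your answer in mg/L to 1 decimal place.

τ/t½ = 97/38 ≈ 2.5526, so fraction remaining f = (1/2)^(97/38) ≈ 0.1704.
Single-dose peak C₀ = D/Vd = 1465/103 ≈ 14.223 mg/L.
Steady-state trough Cmin,ss = C₀·f/(1−f) ≈ 14.223 × 0.1704/0.8296 ≈ 2.921 mg/L.
Trough 2.9 mg/L vs MEC 2 mg/L: adequate.

2.9 mg/L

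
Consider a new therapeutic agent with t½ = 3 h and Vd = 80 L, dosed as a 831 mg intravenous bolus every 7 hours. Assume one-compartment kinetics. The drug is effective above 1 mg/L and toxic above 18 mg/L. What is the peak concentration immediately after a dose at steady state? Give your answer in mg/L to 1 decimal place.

k = ln2/t½ = ln2/3 ≈ 0.231049 h⁻¹; fraction remaining f = e^(−kτ) = e^(−0.231049×7) ≈ 0.1984.
Accumulation ratio R = 1/(1 − f) ≈ 1/0.8016 ≈ 1.2475.
Single-dose peak C₀ = D/Vd = 831/80 ≈ 10.387 mg/L.
Steady-state peak Cmax,ss = C₀·R ≈ 10.387 × 1.2475 ≈ 12.958 mg/L.
Peak 13.0 mg/L vs MTC 18 mg/L: below toxic threshold.

13.0 mg/L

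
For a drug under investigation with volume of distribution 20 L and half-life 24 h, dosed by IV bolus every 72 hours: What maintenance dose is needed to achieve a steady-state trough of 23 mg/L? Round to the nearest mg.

3220 mg

τ/t½ = 72/24 ≈ 3, so f = (1/2)^(72/24) ≈ 0.125000.
Cmin,ss = (D/Vd)·f/(1−f), so D = Cmin,ss·Vd·(1−f)/f.
D = 23 × 20 × (1−f)/f ≈ 23 × 20 × 7.00000 ≈ 3220.00 mg.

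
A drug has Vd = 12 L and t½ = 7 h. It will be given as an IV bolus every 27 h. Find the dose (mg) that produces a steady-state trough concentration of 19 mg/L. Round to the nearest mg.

3076 mg

τ/t½ = 27/7 ≈ 3.8571, so f = (1/2)^(27/7) ≈ 0.069006.
Cmin,ss = (D/Vd)·f/(1−f), so D = Cmin,ss·Vd·(1−f)/f.
D = 19 × 12 × (1−f)/f ≈ 19 × 12 × 13.49149 ≈ 3076.06 mg.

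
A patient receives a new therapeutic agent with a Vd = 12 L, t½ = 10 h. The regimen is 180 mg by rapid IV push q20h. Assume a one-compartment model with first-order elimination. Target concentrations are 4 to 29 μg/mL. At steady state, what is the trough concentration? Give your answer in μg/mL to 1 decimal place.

5.0 μg/mL

The dosing interval is 2 half-lives, so f = 2^(−2) = 0.25.
Accumulation ratio R = 1/(1 − f) = 1/0.75 = 4/3.
Single-dose peak C₀ = D/Vd = 180/12 = 15 μg/mL.
Steady-state peak Cmax,ss = C₀·R = 15 × 4/3 ≈ 20.000 μg/mL.
Steady-state trough Cmin,ss = Cmax,ss·f ≈ 20.000 × 0.25 ≈ 5.000 μg/mL.
Trough 5.0 μg/mL vs MEC 4 μg/mL: adequate.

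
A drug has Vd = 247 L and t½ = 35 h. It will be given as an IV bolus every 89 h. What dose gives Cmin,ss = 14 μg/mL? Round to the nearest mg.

τ/t½ = 89/35 ≈ 2.5429, so f = (1/2)^(89/35) ≈ 0.171603.
Cmin,ss = (D/Vd)·f/(1−f), so D = Cmin,ss·Vd·(1−f)/f.
D = 14 × 247 × (1−f)/f ≈ 14 × 247 × 4.82740 ≈ 16693.15 mg.

16693 mg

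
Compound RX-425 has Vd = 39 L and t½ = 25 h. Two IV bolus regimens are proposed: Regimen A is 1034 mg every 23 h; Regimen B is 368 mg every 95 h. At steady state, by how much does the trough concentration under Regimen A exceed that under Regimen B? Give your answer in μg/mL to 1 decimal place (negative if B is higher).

29.0 μg/mL

Regimen A: f = (1/2)^(23/25) ≈ 0.5285; Cmin,ss = (1034/39)·f/(1−f) ≈ 29.718 μg/mL.
Regimen B: f = (1/2)^(95/25) ≈ 0.0718; Cmin,ss = (368/39)·f/(1−f) ≈ 0.730 μg/mL.
Difference ≈ 29.718 − 0.730 ≈ 28.988 μg/mL.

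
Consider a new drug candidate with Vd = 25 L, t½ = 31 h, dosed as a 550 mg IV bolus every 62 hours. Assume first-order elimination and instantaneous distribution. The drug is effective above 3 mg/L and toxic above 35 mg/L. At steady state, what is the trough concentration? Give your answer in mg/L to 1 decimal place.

7.3 mg/L

The dosing interval is 2 half-lives, so f = 2^(−2) = 0.25.
At steady state, R = 1/(1 − 0.25) = 4/3.
Single-dose peak C₀ = D/Vd = 550/25 = 22 mg/L.
Steady-state peak Cmax,ss = C₀·R = 22 × 4/3 ≈ 29.333 mg/L.
Steady-state trough Cmin,ss = Cmax,ss·f ≈ 29.333 × 0.25 ≈ 7.333 mg/L.
Trough 7.3 mg/L vs MEC 3 mg/L: adequate.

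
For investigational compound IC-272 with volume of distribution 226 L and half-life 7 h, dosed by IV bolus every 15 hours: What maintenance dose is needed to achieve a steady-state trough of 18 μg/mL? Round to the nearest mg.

13898 mg

τ/t½ = 15/7 ≈ 2.1429, so f = (1/2)^(15/7) ≈ 0.226431.
Cmin,ss = (D/Vd)·f/(1−f), so D = Cmin,ss·Vd·(1−f)/f.
D = 18 × 226 × (1−f)/f ≈ 18 × 226 × 3.41636 ≈ 13897.75 mg.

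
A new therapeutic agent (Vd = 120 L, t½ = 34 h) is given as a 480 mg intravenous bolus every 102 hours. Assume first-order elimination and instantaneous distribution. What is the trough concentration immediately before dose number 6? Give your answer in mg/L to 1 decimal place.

0.6 mg/L

f = (1/2)^(τ/t½) = (1/2)^(102/34) ≈ 0.1250.
C₀ = D/Vd = 480/120 ≈ 4.000 mg/L.
Before the 6th dose, 5 doses have been given. Superposition: Cmin = C₀·(f + f² + … + f^5).
≈ 4.000 × (0.1250 + 0.0156 + 0.0020 + 0.0002 + 0.0000) ≈ 4.000 × 0.1428 ≈ 0.571 mg/L.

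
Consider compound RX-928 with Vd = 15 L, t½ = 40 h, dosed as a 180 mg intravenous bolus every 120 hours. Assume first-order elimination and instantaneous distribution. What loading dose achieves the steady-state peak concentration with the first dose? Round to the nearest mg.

f = (1/2)^(120/40) ≈ 0.125000; accumulation ratio R = 1/(1−f) ≈ 1.14286.
Loading dose to hit Cmax,ss on first dose: D_load = D_maint·R ≈ 180 × 1.14286 ≈ 205.71 mg.

206 mg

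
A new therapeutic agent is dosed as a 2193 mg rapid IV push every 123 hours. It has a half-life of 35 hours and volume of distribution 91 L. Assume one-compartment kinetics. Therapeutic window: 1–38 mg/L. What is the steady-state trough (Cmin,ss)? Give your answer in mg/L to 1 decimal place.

2.3 mg/L

k = ln2/t½ = ln2/35 ≈ 0.019804 h⁻¹; fraction remaining f = e^(−kτ) = e^(−0.019804×123) ≈ 0.0875.
Single-dose peak C₀ = D/Vd = 2193/91 ≈ 24.099 mg/L.
Steady-state trough Cmin,ss = C₀·f/(1−f) ≈ 24.099 × 0.0875/0.9125 ≈ 2.311 mg/L.
Trough 2.3 mg/L vs MEC 1 mg/L: adequate.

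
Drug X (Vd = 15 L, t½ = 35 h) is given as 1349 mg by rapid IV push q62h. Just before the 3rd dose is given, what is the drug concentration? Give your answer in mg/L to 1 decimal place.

f = (1/2)^(τ/t½) = (1/2)^(62/35) ≈ 0.2929.
C₀ = D/Vd = 1349/15 ≈ 89.933 mg/L.
Before the 3rd dose, 2 doses have been given. Superposition: Cmin = C₀·(f + f²).
≈ 89.933 × (0.2929 + 0.0858) ≈ 89.933 × 0.3787 ≈ 34.058 mg/L.

34.1 mg/L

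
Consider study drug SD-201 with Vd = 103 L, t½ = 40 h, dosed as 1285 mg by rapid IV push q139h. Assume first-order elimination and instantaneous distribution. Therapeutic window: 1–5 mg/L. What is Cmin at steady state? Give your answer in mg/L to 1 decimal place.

1.2 mg/L

τ/t½ = 139/40 ≈ 3.475, so fraction remaining f = (1/2)^(139/40) ≈ 0.0899.
Accumulation ratio R = 1/(1 − f) ≈ 1/0.9101 ≈ 1.0988.
Single-dose peak C₀ = D/Vd = 1285/103 ≈ 12.476 mg/L.
Cmax,ss = C₀/(1 − f) ≈ 12.476/0.9101 ≈ 13.708 mg/L.
Steady-state trough Cmin,ss = Cmax,ss·f ≈ 13.708 × 0.0899 ≈ 1.232 mg/L.
Trough 1.2 mg/L vs MEC 1 mg/L: adequate.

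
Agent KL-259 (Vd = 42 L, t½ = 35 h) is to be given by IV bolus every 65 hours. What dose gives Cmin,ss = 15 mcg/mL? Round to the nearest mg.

τ/t½ = 65/35 ≈ 1.8571, so f = (1/2)^(65/35) ≈ 0.276022.
Cmin,ss = (D/Vd)·f/(1−f), so D = Cmin,ss·Vd·(1−f)/f.
D = 15 × 42 × (1−f)/f ≈ 15 × 42 × 2.62290 ≈ 1652.43 mg.

1652 mg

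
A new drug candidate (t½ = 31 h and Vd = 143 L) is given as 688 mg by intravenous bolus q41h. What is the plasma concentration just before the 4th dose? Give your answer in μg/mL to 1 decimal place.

3.0 μg/mL

f = (1/2)^(τ/t½) = (1/2)^(41/31) ≈ 0.3998.
C₀ = D/Vd = 688/143 ≈ 4.811 μg/mL.
Before the 4th dose, 3 doses have been given. Superposition: Cmin = C₀·(f + f² + … + f^3).
≈ 4.811 × (0.3998 + 0.1598 + 0.0639) ≈ 4.811 × 0.6235 ≈ 3.000 μg/mL.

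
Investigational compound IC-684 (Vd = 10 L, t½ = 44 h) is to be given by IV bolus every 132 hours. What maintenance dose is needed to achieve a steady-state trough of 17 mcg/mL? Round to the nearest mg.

τ/t½ = 132/44 ≈ 3, so f = (1/2)^(132/44) ≈ 0.125000.
Cmin,ss = (D/Vd)·f/(1−f), so D = Cmin,ss·Vd·(1−f)/f.
D = 17 × 10 × (1−f)/f ≈ 17 × 10 × 7.00000 ≈ 1190.00 mg.

1190 mg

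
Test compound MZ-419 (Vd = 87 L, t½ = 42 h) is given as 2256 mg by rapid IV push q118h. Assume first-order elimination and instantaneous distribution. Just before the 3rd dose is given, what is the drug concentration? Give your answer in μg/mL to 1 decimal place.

f = (1/2)^(τ/t½) = (1/2)^(118/42) ≈ 0.1426.
C₀ = D/Vd = 2256/87 ≈ 25.931 μg/mL.
Before the 3rd dose, 2 doses have been given. Superposition: Cmin = C₀·(f + f²).
≈ 25.931 × (0.1426 + 0.0203) ≈ 25.931 × 0.1629 ≈ 4.224 μg/mL.

4.2 μg/mL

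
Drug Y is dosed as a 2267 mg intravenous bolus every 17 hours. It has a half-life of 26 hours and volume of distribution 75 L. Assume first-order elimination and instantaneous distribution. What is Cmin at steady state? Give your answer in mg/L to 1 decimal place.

Over one 17-h interval, 17/26 ≈ 0.65385 half-lives elapse, leaving f ≈ 0.6356 of each dose.
Accumulation ratio R = 1/(1 − f) ≈ 1/0.3644 ≈ 2.7442.
Single-dose peak C₀ = D/Vd = 2267/75 ≈ 30.227 mg/L.
Cmax,ss = C₀/(1 − f) ≈ 30.227/0.3644 ≈ 82.950 mg/L.
One interval later, Cmin,ss = Cmax,ss·e^(−kτ) ≈ 82.950 × 0.6356 ≈ 52.723 mg/L.

52.7 mg/L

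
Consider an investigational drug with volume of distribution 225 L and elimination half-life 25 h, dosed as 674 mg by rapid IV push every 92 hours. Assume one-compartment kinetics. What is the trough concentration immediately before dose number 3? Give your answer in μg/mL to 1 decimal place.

0.3 μg/mL

f = (1/2)^(τ/t½) = (1/2)^(92/25) ≈ 0.0780.
C₀ = D/Vd = 674/225 ≈ 2.996 μg/mL.
Before the 3rd dose, 2 doses have been given. Superposition: Cmin = C₀·(f + f²).
≈ 2.996 × (0.0780 + 0.0061) ≈ 2.996 × 0.0841 ≈ 0.252 μg/mL.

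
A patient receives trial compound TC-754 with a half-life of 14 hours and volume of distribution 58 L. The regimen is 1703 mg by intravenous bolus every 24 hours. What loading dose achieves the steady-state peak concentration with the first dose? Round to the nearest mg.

2449 mg

f = (1/2)^(24/14) ≈ 0.304753; accumulation ratio R = 1/(1−f) ≈ 1.43834.
Loading dose to hit Cmax,ss on first dose: D_load = D_maint·R ≈ 1703 × 1.43834 ≈ 2449.49 mg.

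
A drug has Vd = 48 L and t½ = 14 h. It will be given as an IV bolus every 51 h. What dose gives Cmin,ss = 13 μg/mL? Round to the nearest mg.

7171 mg

τ/t½ = 51/14 ≈ 3.6429, so f = (1/2)^(51/14) ≈ 0.080055.
Cmin,ss = (D/Vd)·f/(1−f), so D = Cmin,ss·Vd·(1−f)/f.
D = 13 × 48 × (1−f)/f ≈ 13 × 48 × 11.49141 ≈ 7170.64 mg.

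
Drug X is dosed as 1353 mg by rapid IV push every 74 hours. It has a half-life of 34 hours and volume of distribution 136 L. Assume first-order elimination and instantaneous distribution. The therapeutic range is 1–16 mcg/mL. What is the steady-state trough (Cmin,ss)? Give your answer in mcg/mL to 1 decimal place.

Over one 74-h interval, 74/34 ≈ 2.1765 half-lives elapse, leaving f ≈ 0.2212 of each dose.
Accumulation ratio R = 1/(1 − f) ≈ 1/0.7788 ≈ 1.2840.
Each bolus raises the concentration by D/Vd = 1353/136 ≈ 9.949 mcg/mL.
Steady-state peak Cmax,ss = C₀·R ≈ 9.949 × 1.2840 ≈ 12.775 mcg/mL.
One interval later, Cmin,ss = Cmax,ss·e^(−kτ) ≈ 12.775 × 0.2212 ≈ 2.826 mcg/mL.
Trough 2.8 mcg/mL vs MEC 1 mcg/mL: adequate.

2.8 mcg/mL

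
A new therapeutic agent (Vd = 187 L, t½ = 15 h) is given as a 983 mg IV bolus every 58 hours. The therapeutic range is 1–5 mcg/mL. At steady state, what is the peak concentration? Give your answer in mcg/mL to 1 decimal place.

5.6 mcg/mL

k = ln2/t½ = ln2/15 ≈ 0.046210 h⁻¹; fraction remaining f = e^(−kτ) = e^(−0.046210×58) ≈ 0.0686.
Accumulation ratio R = 1/(1 − f) ≈ 1/0.9314 ≈ 1.0737.
Each bolus raises the concentration by D/Vd = 983/187 ≈ 5.257 mcg/mL.
Cmax,ss = C₀/(1 − f) ≈ 5.257/0.9314 ≈ 5.644 mcg/mL.
Peak 5.6 mcg/mL vs MTC 5 mcg/mL: exceeds toxic threshold.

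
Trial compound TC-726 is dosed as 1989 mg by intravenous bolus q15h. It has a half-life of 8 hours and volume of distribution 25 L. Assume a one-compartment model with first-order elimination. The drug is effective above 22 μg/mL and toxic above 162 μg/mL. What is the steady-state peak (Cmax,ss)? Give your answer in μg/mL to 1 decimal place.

109.4 μg/mL

Over one 15-h interval, 15/8 ≈ 1.875 half-lives elapse, leaving f ≈ 0.2726 of each dose.
Accumulation ratio R = 1/(1 − f) ≈ 1/0.7274 ≈ 1.3748.
Single-dose peak C₀ = D/Vd = 1989/25 ≈ 79.560 μg/mL.
Steady-state peak Cmax,ss = C₀·R ≈ 79.560 × 1.3748 ≈ 109.379 μg/mL.
Peak 109.4 μg/mL vs MTC 162 μg/mL: below toxic threshold.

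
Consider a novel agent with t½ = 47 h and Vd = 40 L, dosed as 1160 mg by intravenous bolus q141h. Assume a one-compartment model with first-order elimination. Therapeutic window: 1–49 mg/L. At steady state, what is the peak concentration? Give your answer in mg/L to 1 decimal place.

The dosing interval is 3 half-lives, so f = 2^(−3) = 0.125.
Accumulation ratio R = 1/(1 − f) = 1/0.875 = 8/7.
Single-dose peak C₀ = D/Vd = 1160/40 = 29 mg/L.
Steady-state peak Cmax,ss = C₀·R = 29 × 8/7 ≈ 33.143 mg/L.
Peak 33.1 mg/L vs MTC 49 mg/L: below toxic threshold.

33.1 mg/L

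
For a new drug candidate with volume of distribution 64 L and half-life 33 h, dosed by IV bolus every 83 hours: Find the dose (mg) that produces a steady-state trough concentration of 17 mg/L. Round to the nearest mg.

5132 mg

τ/t½ = 83/33 ≈ 2.5152, so f = (1/2)^(83/33) ≈ 0.174930.
Cmin,ss = (D/Vd)·f/(1−f), so D = Cmin,ss·Vd·(1−f)/f.
D = 17 × 64 × (1−f)/f ≈ 17 × 64 × 4.71657 ≈ 5131.63 mg.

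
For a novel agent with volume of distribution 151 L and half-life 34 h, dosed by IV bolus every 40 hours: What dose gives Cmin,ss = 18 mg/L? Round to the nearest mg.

3425 mg

τ/t½ = 40/34 ≈ 1.1765, so f = (1/2)^(40/34) ≈ 0.442433.
Cmin,ss = (D/Vd)·f/(1−f), so D = Cmin,ss·Vd·(1−f)/f.
D = 18 × 151 × (1−f)/f ≈ 18 × 151 × 1.26023 ≈ 3425.31 mg.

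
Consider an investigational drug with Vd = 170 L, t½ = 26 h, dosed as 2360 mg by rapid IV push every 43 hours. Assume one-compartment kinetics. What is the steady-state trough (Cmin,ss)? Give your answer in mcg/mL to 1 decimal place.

k = ln2/t½ = ln2/26 ≈ 0.026660 h⁻¹; fraction remaining f = e^(−kτ) = e^(−0.026660×43) ≈ 0.3178.
At steady state, accumulation factor R = 1/(1 − e^(−kτ)) ≈ 1.4658.
Each bolus raises the concentration by D/Vd = 2360/170 ≈ 13.882 mcg/mL.
Steady-state peak Cmax,ss = C₀·R ≈ 13.882 × 1.4658 ≈ 20.348 mcg/mL.
Steady-state trough Cmin,ss = Cmax,ss·f ≈ 20.348 × 0.3178 ≈ 6.467 mcg/mL.

6.5 mcg/mL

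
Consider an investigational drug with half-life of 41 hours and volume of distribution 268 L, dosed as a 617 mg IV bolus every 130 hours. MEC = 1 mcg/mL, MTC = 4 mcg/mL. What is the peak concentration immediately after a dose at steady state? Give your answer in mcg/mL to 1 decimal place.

Over one 130-h interval, 130/41 ≈ 3.1707 half-lives elapse, leaving f ≈ 0.1110 of each dose.
At steady state, accumulation factor R = 1/(1 − e^(−kτ)) ≈ 1.1249.
Each bolus raises the concentration by D/Vd = 617/268 ≈ 2.302 mcg/mL.
Steady-state peak Cmax,ss = C₀·R ≈ 2.302 × 1.1249 ≈ 2.590 mcg/mL.
Peak 2.6 mcg/mL vs MTC 4 mcg/mL: below toxic threshold.

2.6 mcg/mL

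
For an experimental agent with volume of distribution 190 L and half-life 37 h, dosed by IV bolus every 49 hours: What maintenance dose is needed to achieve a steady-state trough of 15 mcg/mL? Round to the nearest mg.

4287 mg

τ/t½ = 49/37 ≈ 1.3243, so f = (1/2)^(49/37) ≈ 0.399336.
Cmin,ss = (D/Vd)·f/(1−f), so D = Cmin,ss·Vd·(1−f)/f.
D = 15 × 190 × (1−f)/f ≈ 15 × 190 × 1.50416 ≈ 4286.86 mg.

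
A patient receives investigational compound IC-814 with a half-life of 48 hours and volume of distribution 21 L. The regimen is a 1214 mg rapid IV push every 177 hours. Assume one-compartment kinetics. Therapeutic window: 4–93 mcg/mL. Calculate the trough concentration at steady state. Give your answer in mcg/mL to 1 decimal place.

4.9 mcg/mL

k = ln2/t½ = ln2/48 ≈ 0.014441 h⁻¹; fraction remaining f = e^(−kτ) = e^(−0.014441×177) ≈ 0.0776.
At steady state, accumulation factor R = 1/(1 − e^(−kτ)) ≈ 1.0841.
Single-dose peak C₀ = D/Vd = 1214/21 ≈ 57.810 mcg/mL.
Steady-state peak Cmax,ss = C₀·R ≈ 57.810 × 1.0841 ≈ 62.672 mcg/mL.
Steady-state trough Cmin,ss = Cmax,ss·f ≈ 62.672 × 0.0776 ≈ 4.863 mcg/mL.
Trough 4.9 mcg/mL vs MEC 4 mcg/mL: adequate.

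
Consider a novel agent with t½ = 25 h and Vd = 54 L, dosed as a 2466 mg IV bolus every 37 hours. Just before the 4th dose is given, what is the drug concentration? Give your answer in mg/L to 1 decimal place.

f = (1/2)^(τ/t½) = (1/2)^(37/25) ≈ 0.3585.
C₀ = D/Vd = 2466/54 ≈ 45.667 mg/L.
Before the 4th dose, 3 doses have been given. Superposition: Cmin = C₀·(f + f² + … + f^3).
≈ 45.667 × (0.3585 + 0.1285 + 0.0461) ≈ 45.667 × 0.5331 ≈ 24.345 mg/L.

24.3 mg/L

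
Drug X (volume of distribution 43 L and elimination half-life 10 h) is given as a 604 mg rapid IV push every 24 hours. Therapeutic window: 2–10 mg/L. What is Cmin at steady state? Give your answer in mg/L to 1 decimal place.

k = ln2/t½ = ln2/10 ≈ 0.069315 h⁻¹; fraction remaining f = e^(−kτ) = e^(−0.069315×24) ≈ 0.1895.
Single-dose peak C₀ = D/Vd = 604/43 ≈ 14.047 mg/L.
Steady-state trough Cmin,ss = C₀·f/(1−f) ≈ 14.047 × 0.1895/0.8105 ≈ 3.284 mg/L.
Trough 3.3 mg/L vs MEC 2 mg/L: adequate.

3.3 mg/L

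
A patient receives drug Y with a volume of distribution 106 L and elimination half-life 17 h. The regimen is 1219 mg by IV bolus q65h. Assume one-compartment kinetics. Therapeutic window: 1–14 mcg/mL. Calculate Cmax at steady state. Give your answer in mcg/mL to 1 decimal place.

12.4 mcg/mL

k = ln2/t½ = ln2/17 ≈ 0.040773 h⁻¹; fraction remaining f = e^(−kτ) = e^(−0.040773×65) ≈ 0.0706.
At steady state, accumulation factor R = 1/(1 − e^(−kτ)) ≈ 1.0760.
Single-dose peak C₀ = D/Vd = 1219/106 ≈ 11.500 mcg/mL.
Steady-state peak Cmax,ss = C₀·R ≈ 11.500 × 1.0760 ≈ 12.374 mcg/mL.
Peak 12.4 mcg/mL vs MTC 14 mcg/mL: below toxic threshold.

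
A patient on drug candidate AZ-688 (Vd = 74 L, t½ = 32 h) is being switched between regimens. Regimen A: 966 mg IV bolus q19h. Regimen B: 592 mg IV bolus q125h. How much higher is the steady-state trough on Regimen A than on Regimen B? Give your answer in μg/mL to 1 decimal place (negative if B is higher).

25.1 μg/mL

Regimen A: f = (1/2)^(19/32) ≈ 0.6626; Cmin,ss = (966/74)·f/(1−f) ≈ 25.636 μg/mL.
Regimen B: f = (1/2)^(125/32) ≈ 0.0667; Cmin,ss = (592/74)·f/(1−f) ≈ 0.572 μg/mL.
Difference ≈ 25.636 − 0.572 ≈ 25.064 μg/mL.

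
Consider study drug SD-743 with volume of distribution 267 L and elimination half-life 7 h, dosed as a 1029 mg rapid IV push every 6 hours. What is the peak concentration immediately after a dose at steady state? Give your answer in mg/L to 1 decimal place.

8.6 mg/L

τ/t½ = 6/7 ≈ 0.85714, so fraction remaining f = (1/2)^(6/7) ≈ 0.5520.
Accumulation ratio R = 1/(1 − f) ≈ 1/0.4480 ≈ 2.2321.
Each bolus raises the concentration by D/Vd = 1029/267 ≈ 3.854 mg/L.
Cmax,ss = C₀/(1 − f) ≈ 3.854/0.4480 ≈ 8.603 mg/L.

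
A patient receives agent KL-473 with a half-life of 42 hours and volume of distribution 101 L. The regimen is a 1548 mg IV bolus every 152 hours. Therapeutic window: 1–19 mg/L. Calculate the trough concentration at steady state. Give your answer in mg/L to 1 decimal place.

1.4 mg/L

k = ln2/t½ = ln2/42 ≈ 0.016504 h⁻¹; fraction remaining f = e^(−kτ) = e^(−0.016504×152) ≈ 0.0814.
Each bolus raises the concentration by D/Vd = 1548/101 ≈ 15.327 mg/L.
Steady-state trough Cmin,ss = C₀·f/(1−f) ≈ 15.327 × 0.0814/0.9186 ≈ 1.358 mg/L.
Trough 1.4 mg/L vs MEC 1 mg/L: adequate.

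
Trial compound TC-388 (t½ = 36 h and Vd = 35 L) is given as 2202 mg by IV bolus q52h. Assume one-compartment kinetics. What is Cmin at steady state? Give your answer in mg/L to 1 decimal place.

τ/t½ = 52/36 ≈ 1.4444, so fraction remaining f = (1/2)^(52/36) ≈ 0.3674.
Single-dose peak C₀ = D/Vd = 2202/35 ≈ 62.914 mg/L.
Steady-state trough Cmin,ss = C₀·f/(1−f) ≈ 62.914 × 0.3674/0.6326 ≈ 36.539 mg/L.

36.5 mg/L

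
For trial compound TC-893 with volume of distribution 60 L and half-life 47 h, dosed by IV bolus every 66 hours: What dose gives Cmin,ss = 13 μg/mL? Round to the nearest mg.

τ/t½ = 66/47 ≈ 1.4043, so f = (1/2)^(66/47) ≈ 0.377813.
Cmin,ss = (D/Vd)·f/(1−f), so D = Cmin,ss·Vd·(1−f)/f.
D = 13 × 60 × (1−f)/f ≈ 13 × 60 × 1.64681 ≈ 1284.51 mg.

1285 mg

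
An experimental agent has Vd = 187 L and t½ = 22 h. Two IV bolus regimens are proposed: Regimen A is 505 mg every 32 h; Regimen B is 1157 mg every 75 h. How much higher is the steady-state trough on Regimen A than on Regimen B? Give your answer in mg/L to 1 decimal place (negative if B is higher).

0.9 mg/L

Regimen A: f = (1/2)^(32/22) ≈ 0.3649; Cmin,ss = (505/187)·f/(1−f) ≈ 1.552 mg/L.
Regimen B: f = (1/2)^(75/22) ≈ 0.0941; Cmin,ss = (1157/187)·f/(1−f) ≈ 0.643 mg/L.
Difference ≈ 1.552 − 0.643 ≈ 0.909 mg/L.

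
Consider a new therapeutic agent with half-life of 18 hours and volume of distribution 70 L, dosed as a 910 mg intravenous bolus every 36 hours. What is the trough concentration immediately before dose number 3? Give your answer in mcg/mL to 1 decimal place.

4.1 mcg/mL

f = (1/2)^(τ/t½) = (1/2)^(36/18) ≈ 0.2500.
C₀ = D/Vd = 910/70 ≈ 13.000 mcg/mL.
Before the 3rd dose, 2 doses have been given. Superposition: Cmin = C₀·(f + f²).
≈ 13.000 × (0.2500 + 0.0625) ≈ 13.000 × 0.3125 ≈ 4.062 mcg/mL.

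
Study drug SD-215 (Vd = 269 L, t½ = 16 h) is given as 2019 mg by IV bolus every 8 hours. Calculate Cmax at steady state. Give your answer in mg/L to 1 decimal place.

Over one 8-h interval, 8/16 ≈ 0.5 half-lives elapse, leaving f ≈ 0.7071 of each dose.
At steady state, accumulation factor R = 1/(1 − e^(−kτ)) ≈ 3.4141.
Each bolus raises the concentration by D/Vd = 2019/269 ≈ 7.506 mg/L.
Steady-state peak Cmax,ss = C₀·R ≈ 7.506 × 3.4141 ≈ 25.626 mg/L.

25.6 mg/L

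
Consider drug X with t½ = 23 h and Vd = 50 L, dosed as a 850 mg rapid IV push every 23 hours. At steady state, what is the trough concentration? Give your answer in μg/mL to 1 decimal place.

17.0 μg/mL

τ = 23 h = 1 half-life, so f = (1/2)^1 = 0.5.
Accumulation ratio R = 1/(1 − f) = 1/0.5 = 2/1.
Single-dose peak C₀ = D/Vd = 850/50 = 17 μg/mL.
Steady-state peak Cmax,ss = C₀·R = 17 × 2/1 ≈ 34.000 μg/mL.
Steady-state trough Cmin,ss = Cmax,ss·f ≈ 34.000 × 0.5 ≈ 17.000 μg/mL.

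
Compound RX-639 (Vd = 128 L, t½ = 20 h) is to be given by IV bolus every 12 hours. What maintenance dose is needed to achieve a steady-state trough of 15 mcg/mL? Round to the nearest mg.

τ/t½ = 12/20 ≈ 0.6, so f = (1/2)^(12/20) ≈ 0.659754.
Cmin,ss = (D/Vd)·f/(1−f), so D = Cmin,ss·Vd·(1−f)/f.
D = 15 × 128 × (1−f)/f ≈ 15 × 128 × 0.51572 ≈ 990.18 mg.

990 mg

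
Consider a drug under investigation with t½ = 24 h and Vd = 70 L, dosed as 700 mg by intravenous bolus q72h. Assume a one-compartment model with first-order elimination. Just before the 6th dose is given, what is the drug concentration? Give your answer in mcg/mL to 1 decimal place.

f = (1/2)^(τ/t½) = (1/2)^(72/24) ≈ 0.1250.
C₀ = D/Vd = 700/70 ≈ 10.000 mcg/mL.
Before the 6th dose, 5 doses have been given. Superposition: Cmin = C₀·(f + f² + … + f^5).
≈ 10.000 × (0.1250 + 0.0156 + 0.0020 + 0.0002 + 0.0000) ≈ 10.000 × 0.1428 ≈ 1.428 mcg/mL.

1.4 mcg/mL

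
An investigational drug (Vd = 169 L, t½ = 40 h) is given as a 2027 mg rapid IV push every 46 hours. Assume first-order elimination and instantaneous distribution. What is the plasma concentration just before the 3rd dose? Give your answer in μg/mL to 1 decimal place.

f = (1/2)^(τ/t½) = (1/2)^(46/40) ≈ 0.4506.
C₀ = D/Vd = 2027/169 ≈ 11.994 μg/mL.
Before the 3rd dose, 2 doses have been given. Superposition: Cmin = C₀·(f + f²).
≈ 11.994 × (0.4506 + 0.2030) ≈ 11.994 × 0.6536 ≈ 7.839 μg/mL.

7.8 μg/mL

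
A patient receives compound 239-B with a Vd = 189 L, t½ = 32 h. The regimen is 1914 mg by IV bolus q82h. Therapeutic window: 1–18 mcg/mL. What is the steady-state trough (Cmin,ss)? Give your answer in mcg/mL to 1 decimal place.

τ/t½ = 82/32 ≈ 2.5625, so fraction remaining f = (1/2)^(82/32) ≈ 0.1693.
Each bolus raises the concentration by D/Vd = 1914/189 ≈ 10.127 mcg/mL.
Steady-state trough Cmin,ss = C₀·f/(1−f) ≈ 10.127 × 0.1693/0.8307 ≈ 2.064 mcg/mL.
Trough 2.1 mcg/mL vs MEC 1 mcg/mL: adequate.

2.1 mcg/mL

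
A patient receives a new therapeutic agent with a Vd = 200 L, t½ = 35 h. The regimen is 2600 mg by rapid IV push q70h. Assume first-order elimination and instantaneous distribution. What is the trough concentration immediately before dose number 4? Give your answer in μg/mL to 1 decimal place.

4.3 μg/mL

f = (1/2)^(τ/t½) = (1/2)^(70/35) ≈ 0.2500.
C₀ = D/Vd = 2600/200 ≈ 13.000 μg/mL.
Before the 4th dose, 3 doses have been given. Superposition: Cmin = C₀·(f + f² + … + f^3).
≈ 13.000 × (0.2500 + 0.0625 + 0.0156) ≈ 13.000 × 0.3281 ≈ 4.265 μg/mL.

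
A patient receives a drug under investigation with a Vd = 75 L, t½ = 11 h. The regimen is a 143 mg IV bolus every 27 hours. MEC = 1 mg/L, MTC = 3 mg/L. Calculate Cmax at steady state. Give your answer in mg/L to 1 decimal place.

2.3 mg/L

Over one 27-h interval, 27/11 ≈ 2.4545 half-lives elapse, leaving f ≈ 0.1824 of each dose.
Accumulation ratio R = 1/(1 − f) ≈ 1/0.8176 ≈ 1.2231.
Single-dose peak C₀ = D/Vd = 143/75 ≈ 1.907 mg/L.
Steady-state peak Cmax,ss = C₀·R ≈ 1.907 × 1.2231 ≈ 2.332 mg/L.
Peak 2.3 mg/L vs MTC 3 mg/L: below toxic threshold.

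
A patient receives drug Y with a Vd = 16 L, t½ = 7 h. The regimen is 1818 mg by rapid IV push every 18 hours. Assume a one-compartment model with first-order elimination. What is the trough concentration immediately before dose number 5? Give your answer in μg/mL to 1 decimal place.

23.0 μg/mL

f = (1/2)^(τ/t½) = (1/2)^(18/7) ≈ 0.1682.
C₀ = D/Vd = 1818/16 ≈ 113.625 μg/mL.
Before the 5th dose, 4 doses have been given. Superposition: Cmin = C₀·(f + f² + … + f^4).
≈ 113.625 × (0.1682 + 0.0283 + 0.0048 + 0.0008) ≈ 113.625 × 0.2021 ≈ 22.964 μg/mL.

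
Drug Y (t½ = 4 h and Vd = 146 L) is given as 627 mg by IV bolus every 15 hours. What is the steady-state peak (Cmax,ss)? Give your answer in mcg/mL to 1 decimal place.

τ/t½ = 15/4 ≈ 3.75, so fraction remaining f = (1/2)^(15/4) ≈ 0.0743.
At steady state, accumulation factor R = 1/(1 − e^(−kτ)) ≈ 1.0803.
Single-dose peak C₀ = D/Vd = 627/146 ≈ 4.295 mcg/mL.
Steady-state peak Cmax,ss = C₀·R ≈ 4.295 × 1.0803 ≈ 4.640 mcg/mL.

4.6 mcg/mL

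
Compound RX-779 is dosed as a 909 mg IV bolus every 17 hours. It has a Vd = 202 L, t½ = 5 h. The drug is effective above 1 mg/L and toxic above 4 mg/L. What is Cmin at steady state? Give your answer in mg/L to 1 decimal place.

0.5 mg/L

Over one 17-h interval, 17/5 ≈ 3.4 half-lives elapse, leaving f ≈ 0.0947 of each dose.
At steady state, accumulation factor R = 1/(1 − e^(−kτ)) ≈ 1.1046.
Single-dose peak C₀ = D/Vd = 909/202 ≈ 4.500 mg/L.
Steady-state peak Cmax,ss = C₀·R ≈ 4.500 × 1.1046 ≈ 4.971 mg/L.
One interval later, Cmin,ss = Cmax,ss·e^(−kτ) ≈ 4.971 × 0.0947 ≈ 0.471 mg/L.
Trough 0.5 mg/L vs MEC 1 mg/L: subtherapeutic.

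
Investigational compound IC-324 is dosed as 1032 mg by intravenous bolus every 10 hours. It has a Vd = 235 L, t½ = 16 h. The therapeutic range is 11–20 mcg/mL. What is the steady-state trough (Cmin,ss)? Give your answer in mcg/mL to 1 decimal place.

k = ln2/t½ = ln2/16 ≈ 0.043322 h⁻¹; fraction remaining f = e^(−kτ) = e^(−0.043322×10) ≈ 0.6484.
At steady state, accumulation factor R = 1/(1 − e^(−kτ)) ≈ 2.8441.
Single-dose peak C₀ = D/Vd = 1032/235 ≈ 4.391 mcg/mL.
Cmax,ss = C₀/(1 − f) ≈ 4.391/0.3516 ≈ 12.489 mcg/mL.
Steady-state trough Cmin,ss = Cmax,ss·f ≈ 12.489 × 0.6484 ≈ 8.098 mcg/mL.
Trough 8.1 mcg/mL vs MEC 11 mcg/mL: subtherapeutic.

8.1 mcg/mL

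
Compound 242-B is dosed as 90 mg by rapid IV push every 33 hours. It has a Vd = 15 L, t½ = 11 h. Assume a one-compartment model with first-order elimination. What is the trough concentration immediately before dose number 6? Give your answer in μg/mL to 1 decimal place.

0.9 μg/mL

f = (1/2)^(τ/t½) = (1/2)^(33/11) ≈ 0.1250.
C₀ = D/Vd = 90/15 ≈ 6.000 μg/mL.
Before the 6th dose, 5 doses have been given. Superposition: Cmin = C₀·(f + f² + … + f^5).
≈ 6.000 × (0.1250 + 0.0156 + 0.0020 + 0.0002 + 0.0000) ≈ 6.000 × 0.1428 ≈ 0.857 μg/mL.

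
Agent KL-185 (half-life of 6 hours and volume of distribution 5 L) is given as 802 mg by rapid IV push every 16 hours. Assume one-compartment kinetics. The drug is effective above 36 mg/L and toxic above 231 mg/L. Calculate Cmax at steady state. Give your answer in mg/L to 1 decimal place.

k = ln2/t½ = ln2/6 ≈ 0.115525 h⁻¹; fraction remaining f = e^(−kτ) = e^(−0.115525×16) ≈ 0.1575.
At steady state, accumulation factor R = 1/(1 − e^(−kτ)) ≈ 1.1869.
Each bolus raises the concentration by D/Vd = 802/5 ≈ 160.400 mg/L.
Cmax,ss = C₀/(1 − f) ≈ 160.400/0.8425 ≈ 190.386 mg/L.
Peak 190.4 mg/L vs MTC 231 mg/L: below toxic threshold.

190.4 mg/L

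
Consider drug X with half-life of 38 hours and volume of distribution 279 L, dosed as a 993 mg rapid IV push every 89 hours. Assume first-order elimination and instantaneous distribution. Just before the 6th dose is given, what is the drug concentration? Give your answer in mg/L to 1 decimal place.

0.9 mg/L

f = (1/2)^(τ/t½) = (1/2)^(89/38) ≈ 0.1972.
C₀ = D/Vd = 993/279 ≈ 3.559 mg/L.
Before the 6th dose, 5 doses have been given. Superposition: Cmin = C₀·(f + f² + … + f^5).
≈ 3.559 × (0.1972 + 0.0389 + 0.0077 + 0.0015 + 0.0003) ≈ 3.559 × 0.2456 ≈ 0.874 mg/L.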